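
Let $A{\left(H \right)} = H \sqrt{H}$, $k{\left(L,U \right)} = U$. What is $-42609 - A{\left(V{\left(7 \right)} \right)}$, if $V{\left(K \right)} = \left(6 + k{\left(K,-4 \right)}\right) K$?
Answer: $-42609 - 14 \sqrt{14} \approx -42661.0$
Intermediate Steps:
$V{\left(K \right)} = 2 K$ ($V{\left(K \right)} = \left(6 - 4\right) K = 2 K$)
$A{\left(H \right)} = H^{\frac{3}{2}}$
$-42609 - A{\left(V{\left(7 \right)} \right)} = -42609 - \left(2 \cdot 7\right)^{\frac{3}{2}} = -42609 - 14^{\frac{3}{2}} = -42609 - 14 \sqrt{14}$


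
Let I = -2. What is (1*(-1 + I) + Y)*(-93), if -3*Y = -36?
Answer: -837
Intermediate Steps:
Y = 12 (Y = -⅓*(-36) = 12)
(1*(-1 + I) + Y)*(-93) = (1*(-1 - 2) + 12)*(-93) = (1*(-3) + 12)*(-93) = (-3 + 12)*(-93) = 9*(-93) = -837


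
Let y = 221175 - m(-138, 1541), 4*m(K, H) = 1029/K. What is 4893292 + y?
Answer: 941062271/184 ≈ 5.1145e+6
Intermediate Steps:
m(K, H) = 1029/(4*K) (m(K, H) = (1029/K)/4 = 1029/(4*K))
y = 40696543/184 (y = 221175 - 1029/(4*(-138)) = 221175 - 1029*(-1)/(4*138) = 221175 - 1*(-343/184) = 221175 + 343/184 = 40696543/184 ≈ 2.2118e+5)
4893292 + y = 4893292 + 40696543/184 = 941062271/184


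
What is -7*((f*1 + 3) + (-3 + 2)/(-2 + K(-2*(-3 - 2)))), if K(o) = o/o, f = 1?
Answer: -35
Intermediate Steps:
K(o) = 1
-7*((f*1 + 3) + (-3 + 2)/(-2 + K(-2*(-3 - 2)))) = -7*((1*1 + 3) + (-3 + 2)/(-2 + 1)) = -7*((1 + 3) - 1/(-1)) = -7*(4 - 1*(-1)) = -7*(4 + 1) = -7*5 = -35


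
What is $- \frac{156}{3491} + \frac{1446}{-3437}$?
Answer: $- \frac{5584158}{11998567} \approx -0.4654$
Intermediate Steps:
$- \frac{156}{3491} + \frac{1446}{-3437} = \left(-156\right) \frac{1}{3491} + 1446 \left(- \frac{1}{3437}\right) = - \frac{156}{3491} - \frac{1446}{3437} = - \frac{5584158}{11998567}$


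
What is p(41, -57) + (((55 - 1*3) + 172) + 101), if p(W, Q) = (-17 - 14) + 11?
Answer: 305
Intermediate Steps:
p(W, Q) = -20 (p(W, Q) = -31 + 11 = -20)
p(41, -57) + (((55 - 1*3) + 172) + 101) = -20 + (((55 - 1*3) + 172) + 101) = -20 + (((55 - 3) + 172) + 101) = -20 + ((52 + 172) + 101) = -20 + (224 + 101) = -20 + 325 = 305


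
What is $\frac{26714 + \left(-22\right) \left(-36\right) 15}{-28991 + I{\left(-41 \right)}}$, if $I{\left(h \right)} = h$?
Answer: $- \frac{19297}{14516} \approx -1.3294$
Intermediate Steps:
$\frac{26714 + \left(-22\right) \left(-36\right) 15}{-28991 + I{\left(-41 \right)}} = \frac{26714 + \left(-22\right) \left(-36\right) 15}{-28991 - 41} = \frac{26714 + 792 \cdot 15}{-29032} = \left(26714 + 11880\right) \left(- \frac{1}{29032}\right) = 38594 \left(- \frac{1}{29032}\right) = - \frac{19297}{14516}$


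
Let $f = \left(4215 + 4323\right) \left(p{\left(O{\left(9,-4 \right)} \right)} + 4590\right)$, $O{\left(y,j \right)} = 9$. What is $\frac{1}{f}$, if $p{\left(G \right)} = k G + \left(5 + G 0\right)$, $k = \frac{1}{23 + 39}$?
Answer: $\frac{31}{1216233831} \approx 2.5489 \cdot 10^{-8}$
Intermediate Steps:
$k = \frac{1}{62} \approx 0.016129$
$p{\left(G \right)} = 5 + \frac{G}{62}$ ($p{\left(G \right)} = \frac{G}{62} + \left(5 + G 0\right) = \frac{G}{62} + \left(5 + 0\right) = \frac{G}{62} + 5 = 5 + \frac{G}{62}$)
$f = \frac{1216233831}{31}$ ($f = \left(4215 + 4323\right) \left(\left(5 + \frac{1}{62} \cdot 9\right) + 4590\right) = 8538 \left(\left(5 + \frac{9}{62}\right) + 4590\right) = 8538 \left(\frac{319}{62} + 4590\right) = 8538 \cdot \frac{284899}{62} = \frac{1216233831}{31} \approx 3.9233 \cdot 10^{7}$)
$\frac{1}{f} = \frac{1}{\frac{1216233831}{31}} = \frac{31}{1216233831}$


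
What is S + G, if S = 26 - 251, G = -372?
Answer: -597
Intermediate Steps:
S = -225
S + G = -225 - 372 = -597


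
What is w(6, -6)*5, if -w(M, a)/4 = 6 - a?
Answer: -240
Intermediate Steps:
w(M, a) = -24 + 4*a (w(M, a) = -4*(6 - a) = -24 + 4*a)
w(6, -6)*5 = (-24 + 4*(-6))*5 = (-24 - 24)*5 = -48*5 = -240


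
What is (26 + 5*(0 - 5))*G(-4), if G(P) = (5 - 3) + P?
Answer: -2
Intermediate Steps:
G(P) = 2 + P
(26 + 5*(0 - 5))*G(-4) = (26 + 5*(0 - 5))*(2 - 4) = (26 + 5*(-5))*(-2) = (26 - 25)*(-2) = 1*(-2) = -2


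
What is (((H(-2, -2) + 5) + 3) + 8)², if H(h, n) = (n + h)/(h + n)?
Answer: 289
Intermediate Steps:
H(h, n) = 1 (H(h, n) = (h + n)/(h + n) = 1)
(((H(-2, -2) + 5) + 3) + 8)² = (((1 + 5) + 3) + 8)² = ((6 + 3) + 8)² = (9 + 8)² = 17² = 289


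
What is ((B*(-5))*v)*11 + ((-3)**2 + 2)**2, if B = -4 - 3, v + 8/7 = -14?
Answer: -5709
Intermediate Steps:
v = -106/7 (v = -8/7 - 14 = -106/7 ≈ -15.143)
B = -7
((B*(-5))*v)*11 + ((-3)**2 + 2)**2 = (-7*(-5)*(-106/7))*11 + ((-3)**2 + 2)**2 = (35*(-106/7))*11 + (9 + 2)**2 = -530*11 + 11**2 = -5830 + 121 = -5709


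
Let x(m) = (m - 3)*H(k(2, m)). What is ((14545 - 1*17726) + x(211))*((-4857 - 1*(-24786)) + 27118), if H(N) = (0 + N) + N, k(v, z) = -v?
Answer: -188799611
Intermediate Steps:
H(N) = 2*N (H(N) = N + N = 2*N)
x(m) = 12 - 4*m (x(m) = (m - 3)*(2*(-1*2)) = (-3 + m)*(2*(-2)) = (-3 + m)*(-4) = 12 - 4*m)
((14545 - 1*17726) + x(211))*((-4857 - 1*(-24786)) + 27118) = ((14545 - 1*17726) + (12 - 4*211))*((-4857 - 1*(-24786)) + 27118) = ((14545 - 17726) + (12 - 844))*((-4857 + 24786) + 27118) = (-3181 - 832)*(19929 + 27118) = -4013*47047 = -188799611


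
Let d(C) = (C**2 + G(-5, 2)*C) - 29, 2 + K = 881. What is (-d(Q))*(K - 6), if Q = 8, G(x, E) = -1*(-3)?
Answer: -51507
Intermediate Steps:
K = 879 (K = -2 + 881 = 879)
G(x, E) = 3
d(C) = -29 + C**2 + 3*C (d(C) = (C**2 + 3*C) - 29 = -29 + C**2 + 3*C)
(-d(Q))*(K - 6) = (-(-29 + 8**2 + 3*8))*(879 - 6) = -(-29 + 64 + 24)*873 = -1*59*873 = -59*873 = -51507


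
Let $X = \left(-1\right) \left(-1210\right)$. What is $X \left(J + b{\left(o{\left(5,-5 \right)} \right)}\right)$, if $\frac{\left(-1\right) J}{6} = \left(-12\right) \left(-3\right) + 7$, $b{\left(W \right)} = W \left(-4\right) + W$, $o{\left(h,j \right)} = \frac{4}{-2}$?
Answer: $-304920$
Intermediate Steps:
$o{\left(h,j \right)} = -2$ ($o{\left(h,j \right)} = 4 \left(- \frac{1}{2}\right) = -2$)
$b{\left(W \right)} = - 3 W$ ($b{\left(W \right)} = - 4 W + W = - 3 W$)
$X = 1210$
$J = -258$ ($J = - 6 \left(\left(-12\right) \left(-3\right) + 7\right) = - 6 \left(36 + 7\right) = \left(-6\right) 43 = -258$)
$X \left(J + b{\left(o{\left(5,-5 \right)} \right)}\right) = 1210 \left(-258 - -6\right) = 1210 \left(-258 + 6\right) = 1210 \left(-252\right) = -304920$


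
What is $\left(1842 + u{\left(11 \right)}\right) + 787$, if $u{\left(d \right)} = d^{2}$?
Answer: $2750$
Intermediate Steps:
$\left(1842 + u{\left(11 \right)}\right) + 787 = \left(1842 + 11^{2}\right) + 787 = \left(1842 + 121\right) + 787 = 1963 + 787 = 2750$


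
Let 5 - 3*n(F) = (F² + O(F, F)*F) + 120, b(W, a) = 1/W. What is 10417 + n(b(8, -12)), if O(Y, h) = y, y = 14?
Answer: 664197/64 ≈ 10378.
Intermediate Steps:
O(Y, h) = 14
n(F) = -115/3 - 14*F/3 - F²/3 (n(F) = 5/3 - ((F² + 14*F) + 120)/3 = 5/3 - (120 + F² + 14*F)/3 = 5/3 + (-40 - 14*F/3 - F²/3) = -115/3 - 14*F/3 - F²/3)
10417 + n(b(8, -12)) = 10417 + (-115/3 - 14/3/8 - (1/8)²/3) = 10417 + (-115/3 - 14/3*⅛ - (⅛)²/3) = 10417 + (-115/3 - 7/12 - ⅓*1/64) = 10417 + (-115/3 - 7/12 - 1/192) = 10417 - 2491/64 = 664197/64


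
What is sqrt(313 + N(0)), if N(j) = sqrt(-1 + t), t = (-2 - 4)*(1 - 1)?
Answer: sqrt(313 + I) ≈ 17.692 + 0.0283*I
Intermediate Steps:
t = 0 (t = -6*0 = 0)
N(j) = I (N(j) = sqrt(-1 + 0) = sqrt(-1) = I)
sqrt(313 + N(0)) = sqrt(313 + I)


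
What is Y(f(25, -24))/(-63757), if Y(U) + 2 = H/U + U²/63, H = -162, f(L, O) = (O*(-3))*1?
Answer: -2185/1785196 ≈ -0.0012240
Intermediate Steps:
f(L, O) = -3*O (f(L, O) = -3*O*1 = -3*O)
Y(U) = -2 - 162/U + U²/63 (Y(U) = -2 + (-162/U + U²/63) = -2 - 162/U + U²/63)
Y(f(25, -24))/(-63757) = (-2 - 162/((-3*(-24))) + (-3*(-24))²/63)/(-63757) = (-2 - 162/72 + (1/63)*72²)*(-1/63757) = (-2 - 162*1/72 + (1/63)*5184)*(-1/63757) = (-2 - 9/4 + 576/7)*(-1/63757) = (2185/28)*(-1/63757) = -2185/1785196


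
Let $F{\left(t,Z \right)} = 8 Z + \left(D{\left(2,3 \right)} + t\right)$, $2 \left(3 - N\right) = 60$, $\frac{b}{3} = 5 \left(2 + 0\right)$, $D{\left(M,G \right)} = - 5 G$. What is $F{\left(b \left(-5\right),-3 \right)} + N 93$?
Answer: $-2700$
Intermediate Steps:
$b = 30$ ($b = 3 \cdot 5 \left(2 + 0\right) = 3 \cdot 5 \cdot 2 = 3 \cdot 10 = 30$)
$N = -27$ ($N = 3 - 30 = -27$)
$F{\left(t,Z \right)} = -15 + t + 8 Z$ ($F{\left(t,Z \right)} = 8 Z + \left(\left(-5\right) 3 + t\right) = 8 Z + \left(-15 + t\right) = -15 + t + 8 Z$)
$F{\left(b \left(-5\right),-3 \right)} + N 93 = \left(-15 + 30 \left(-5\right) + 8 \left(-3\right)\right) - 2511 = \left(-15 - 150 - 24\right) - 2511 = -189 - 2511 = -2700$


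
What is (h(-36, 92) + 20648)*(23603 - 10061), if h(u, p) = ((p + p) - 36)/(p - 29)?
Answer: 5872587608/21 ≈ 2.7965e+8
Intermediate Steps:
h(u, p) = (-36 + 2*p)/(-29 + p) (h(u, p) = (2*p - 36)/(-29 + p) = (-36 + 2*p)/(-29 + p))
(h(-36, 92) + 20648)*(23603 - 10061) = (2*(-18 + 92)/(-29 + 92) + 20648)*(23603 - 10061) = (2*74/63 + 20648)*13542 = (2*(1/63)*74 + 20648)*13542 = (148/63 + 20648)*13542 = (1300972/63)*13542 = 5872587608/21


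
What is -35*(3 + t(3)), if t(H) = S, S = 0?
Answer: -105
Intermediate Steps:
t(H) = 0
-35*(3 + t(3)) = -35*(3 + 0) = -35*3 = -105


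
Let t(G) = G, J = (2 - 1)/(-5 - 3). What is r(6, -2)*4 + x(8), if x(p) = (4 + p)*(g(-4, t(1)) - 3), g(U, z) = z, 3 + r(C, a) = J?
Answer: -73/2 ≈ -36.500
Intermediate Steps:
J = -⅛ (J = 1/(-8) = 1*(-⅛) = -⅛ ≈ -0.12500)
r(C, a) = -25/8 (r(C, a) = -3 - ⅛ = -25/8)
x(p) = -8 - 2*p (x(p) = (4 + p)*(1 - 3) = (4 + p)*(-2) = -8 - 2*p)
r(6, -2)*4 + x(8) = -25/8*4 + (-8 - 2*8) = -25/2 + (-8 - 16) = -25/2 - 24 = -73/2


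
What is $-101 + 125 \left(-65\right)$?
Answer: $-8226$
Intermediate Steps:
$-101 + 125 \left(-65\right) = -101 - 8125 = -8226$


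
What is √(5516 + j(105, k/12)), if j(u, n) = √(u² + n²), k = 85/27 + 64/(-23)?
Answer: √(945420336 + 23*√612243703129)/414 ≈ 74.973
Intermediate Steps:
k = 227/621 (k = 85*(1/27) + 64*(-1/23) = 85/27 - 64/23 = 227/621 ≈ 0.36554)
j(u, n) = √(n² + u²)
√(5516 + j(105, k/12)) = √(5516 + √(((227/621)/12)² + 105²)) = √(5516 + √(((227/621)*(1/12))² + 11025)) = √(5516 + √((227/7452)² + 11025)) = √(5516 + √(51529/55532304 + 11025)) = √(5516 + √(612243703129/55532304)) = √(5516 + √612243703129/7452)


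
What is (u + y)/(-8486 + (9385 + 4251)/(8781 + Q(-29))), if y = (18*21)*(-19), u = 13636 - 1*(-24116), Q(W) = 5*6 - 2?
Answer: -134645565/37369769 ≈ -3.6031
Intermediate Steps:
Q(W) = 28 (Q(W) = 30 - 2 = 28)
u = 37752 (u = 13636 + 24116 = 37752)
y = -7182 (y = 378*(-19) = -7182)
(u + y)/(-8486 + (9385 + 4251)/(8781 + Q(-29))) = (37752 - 7182)/(-8486 + (9385 + 4251)/(8781 + 28)) = 30570/(-8486 + 13636/8809) = 30570/(-74739538/8809) = 30570*(-8809/74739538) = -134645565/37369769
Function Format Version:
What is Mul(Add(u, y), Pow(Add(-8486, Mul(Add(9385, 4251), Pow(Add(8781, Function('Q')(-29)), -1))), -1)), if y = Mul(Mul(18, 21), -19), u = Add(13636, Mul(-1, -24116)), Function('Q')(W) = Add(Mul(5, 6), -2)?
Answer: Rational(-134645565, 37369769) ≈ -3.6031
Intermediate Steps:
Function('Q')(W) = 28 (Function('Q')(W) = Add(30, -2) = 28)
u = 37752 (u = Add(13636, 24116) = 37752)
y = -7182 (y = Mul(378, -19) = -7182)
Mul(Add(u, y), Pow(Add(-8486, Mul(Add(9385, 4251), Pow(Add(8781, Function('Q')(-29)), -1))), -1)) = Mul(Add(37752, -7182), Pow(Add(-8486, Mul(Add(9385, 4251), Pow(Add(8781, 28), -1))), -1)) = Mul(30570, Pow(Add(-8486, Mul(13636, Pow(8809, -1))), -1)) = Mul(30570, Pow(Add(-8486, Mul(13636, Rational(1, 8809))), -1)) = Mul(30570, Pow(Add(-8486, Rational(13636, 8809)), -1)) = Mul(30570, Pow(Rational(-74739538, 8809), -1)) = Mul(30570, Rational(-8809, 74739538)) = Rational(-134645565, 37369769)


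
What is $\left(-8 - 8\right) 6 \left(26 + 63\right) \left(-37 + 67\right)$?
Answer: $-256320$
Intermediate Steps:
$\left(-8 - 8\right) 6 \left(26 + 63\right) \left(-37 + 67\right) = \left(-16\right) 6 \cdot 89 \cdot 30 = \left(-96\right) 2670 = -256320$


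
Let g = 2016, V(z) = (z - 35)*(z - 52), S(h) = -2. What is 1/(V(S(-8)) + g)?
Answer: 1/4014 ≈ 0.00024913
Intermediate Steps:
V(z) = (-52 + z)*(-35 + z) (V(z) = (-35 + z)*(-52 + z) = (-52 + z)*(-35 + z))
1/(V(S(-8)) + g) = 1/((1820 + (-2)**2 - 87*(-2)) + 2016) = 1/((1820 + 4 + 174) + 2016) = 1/(1998 + 2016) = 1/4014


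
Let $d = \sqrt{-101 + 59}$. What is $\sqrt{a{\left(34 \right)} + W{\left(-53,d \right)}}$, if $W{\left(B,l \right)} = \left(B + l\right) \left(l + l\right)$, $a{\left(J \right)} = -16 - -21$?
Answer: $\sqrt{-79 - 106 i \sqrt{42}} \approx 17.5 - 19.628 i$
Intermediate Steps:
$a{\left(J \right)} = 5$ ($a{\left(J \right)} = -16 + 21 = 5$)
$d = i \sqrt{42}$ ($d = \sqrt{-42} = i \sqrt{42} \approx 6.4807 i$)
$W{\left(B,l \right)} = 2 l \left(B + l\right)$ ($W{\left(B,l \right)} = \left(B + l\right) 2 l = 2 l \left(B + l\right)$)
$\sqrt{a{\left(34 \right)} + W{\left(-53,d \right)}} = \sqrt{5 + 2 i \sqrt{42} \left(-53 + i \sqrt{42}\right)}$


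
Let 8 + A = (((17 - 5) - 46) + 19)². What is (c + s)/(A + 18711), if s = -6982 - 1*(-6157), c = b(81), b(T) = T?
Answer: -93/2366 ≈ -0.039307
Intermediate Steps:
A = 217 (A = -8 + (((17 - 5) - 46) + 19)² = -8 + ((12 - 46) + 19)² = -8 + (-34 + 19)² = -8 + (-15)² = -8 + 225 = 217)
c = 81
s = -825 (s = -6982 + 6157 = -825)
(c + s)/(A + 18711) = (81 - 825)/(217 + 18711) = -744/18928 = -744*1/18928 = -93/2366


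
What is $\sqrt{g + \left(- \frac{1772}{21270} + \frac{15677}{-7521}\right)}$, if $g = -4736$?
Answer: $\frac{i \sqrt{374241183998730135}}{8887315} \approx 68.834 i$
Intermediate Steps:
$\sqrt{g + \left(- \frac{1772}{21270} + \frac{15677}{-7521}\right)} = \sqrt{-4736 + \left(- \frac{1772}{21270} + \frac{15677}{-7521}\right)} = \sqrt{-4736 + \left(\left(-1772\right) \frac{1}{21270} + 15677 \left(- \frac{1}{7521}\right)\right)} = \sqrt{-4736 - \frac{19265389}{8887315}} = \sqrt{- \frac{42109589229}{8887315}} = \frac{i \sqrt{374241183998730135}}{8887315}$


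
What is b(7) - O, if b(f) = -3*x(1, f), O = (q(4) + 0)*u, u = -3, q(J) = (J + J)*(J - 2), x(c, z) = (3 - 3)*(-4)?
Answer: 48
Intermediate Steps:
x(c, z) = 0 (x(c, z) = 0*(-4) = 0)
q(J) = 2*J*(-2 + J) (q(J) = (2*J)*(-2 + J) = 2*J*(-2 + J))
O = -48 (O = (2*4*(-2 + 4) + 0)*(-3) = (2*4*2 + 0)*(-3) = (16 + 0)*(-3) = 16*(-3) = -48)
b(f) = 0 (b(f) = -3*0 = 0)
b(7) - O = 0 - 1*(-48) = 0 + 48 = 48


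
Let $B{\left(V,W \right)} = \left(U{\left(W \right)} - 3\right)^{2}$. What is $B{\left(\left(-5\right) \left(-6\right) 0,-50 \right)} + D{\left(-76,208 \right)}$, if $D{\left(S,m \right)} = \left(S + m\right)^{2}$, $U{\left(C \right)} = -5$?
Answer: $17488$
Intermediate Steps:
$B{\left(V,W \right)} = 64$ ($B{\left(V,W \right)} = \left(-5 - 3\right)^{2} = \left(-8\right)^{2} = 64$)
$B{\left(\left(-5\right) \left(-6\right) 0,-50 \right)} + D{\left(-76,208 \right)} = 64 + \left(-76 + 208\right)^{2} = 64 + 132^{2} = 64 + 17424 = 17488$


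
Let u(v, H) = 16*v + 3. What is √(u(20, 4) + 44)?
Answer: √367 ≈ 19.157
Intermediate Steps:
u(v, H) = 3 + 16*v
√(u(20, 4) + 44) = √((3 + 16*20) + 44) = √((3 + 320) + 44) = √(323 + 44) = √367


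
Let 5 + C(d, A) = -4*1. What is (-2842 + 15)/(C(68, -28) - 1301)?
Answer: 2827/1310 ≈ 2.1580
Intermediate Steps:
C(d, A) = -9 (C(d, A) = -5 - 4*1 = -5 - 4 = -9)
(-2842 + 15)/(C(68, -28) - 1301) = (-2842 + 15)/(-9 - 1301) = -2827/(-1310) = -2827*(-1/1310) = 2827/1310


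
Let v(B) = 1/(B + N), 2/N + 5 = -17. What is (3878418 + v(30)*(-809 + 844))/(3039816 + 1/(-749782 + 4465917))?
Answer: 677398273485635/530929231664567 ≈ 1.2759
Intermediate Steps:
N = -1/11 (N = 2/(-5 - 17) = 2/(-22) = 2*(-1/22) = -1/11 ≈ -0.090909)
v(B) = 1/(-1/11 + B) (v(B) = 1/(B - 1/11) = 1/(-1/11 + B))
(3878418 + v(30)*(-809 + 844))/(3039816 + 1/(-749782 + 4465917)) = (3878418 + (11/(-1 + 11*30))*(-809 + 844))/(3039816 + 1/(-749782 + 4465917)) = (3878418 + (11/(-1 + 330))*35)/(3039816 + 1/3716135) = (3878418 + (11/329)*35)/(3039816 + 1/3716135) = (3878418 + (11*(1/329))*35)/(11296366631161/3716135) = (3878418 + (11/329)*35)*(3716135/11296366631161) = (3878418 + 55/47)*(3716135/11296366631161) = (182285701/47)*(3716135/11296366631161) = 677398273485635/530929231664567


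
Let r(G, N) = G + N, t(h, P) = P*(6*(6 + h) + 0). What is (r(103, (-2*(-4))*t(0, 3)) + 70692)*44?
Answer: 3152996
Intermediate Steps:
t(h, P) = P*(36 + 6*h) (t(h, P) = P*((36 + 6*h) + 0) = P*(36 + 6*h))
(r(103, (-2*(-4))*t(0, 3)) + 70692)*44 = ((103 + (-2*(-4))*(6*3*(6 + 0))) + 70692)*44 = ((103 + 8*(6*3*6)) + 70692)*44 = ((103 + 8*108) + 70692)*44 = ((103 + 864) + 70692)*44 = (967 + 70692)*44 = 71659*44 = 3152996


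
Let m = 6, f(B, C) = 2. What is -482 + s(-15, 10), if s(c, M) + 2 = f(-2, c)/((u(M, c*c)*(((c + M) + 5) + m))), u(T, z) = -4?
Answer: -5809/12 ≈ -484.08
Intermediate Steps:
s(c, M) = -2 + 2/(-44 - 4*M - 4*c) (s(c, M) = -2 + 2/((-4*(((c + M) + 5) + 6))) = -2 + 2/((-4*(((M + c) + 5) + 6))) = -2 + 2/((-4*((5 + M + c) + 6))) = -2 + 2/((-4*(11 + M + c))) = -2 + 2/(-44 - 4*M - 4*c))
-482 + s(-15, 10) = -482 + (-45/2 - 2*10 - 2*(-15))/(11 + 10 - 15) = -482 + (-45/2 - 20 + 30)/6 = -482 + (1/6)*(-25/2) = -482 - 25/12 = -5809/12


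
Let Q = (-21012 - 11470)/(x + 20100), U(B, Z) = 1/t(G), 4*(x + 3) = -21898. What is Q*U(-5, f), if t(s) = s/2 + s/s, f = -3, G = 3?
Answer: -129928/146225 ≈ -0.88855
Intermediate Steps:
x = -10955/2 (x = -3 + (1/4)*(-21898) = -3 - 10949/2 = -10955/2 ≈ -5477.5)
t(s) = 1 + s/2 (t(s) = s*(1/2) + 1 = s/2 + 1 = 1 + s/2)
U(B, Z) = 2/5 (U(B, Z) = 1/(1 + (1/2)*3) = 1/(1 + 3/2) = 1/(5/2) = 2/5)
Q = -64964/29245 (Q = (-21012 - 11470)/(-10955/2 + 20100) = -32482/29245/2 = -32482*2/29245 = -64964/29245 ≈ -2.2214)
Q*U(-5, f) = -64964/29245*2/5 = -129928/146225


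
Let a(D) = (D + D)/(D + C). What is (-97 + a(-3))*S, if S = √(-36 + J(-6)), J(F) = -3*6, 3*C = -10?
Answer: -5475*I*√6/19 ≈ -705.84*I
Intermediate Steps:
C = -10/3 (C = (⅓)*(-10) = -10/3 ≈ -3.3333)
a(D) = 2*D/(-10/3 + D) (a(D) = (D + D)/(D - 10/3) = (2*D)/(-10/3 + D) = 2*D/(-10/3 + D))
J(F) = -18
S = 3*I*√6 (S = √(-36 - 18) = √(-54) = 3*I*√6 ≈ 7.3485*I)
(-97 + a(-3))*S = (-97 + 6*(-3)/(-10 + 3*(-3)))*(3*I*√6) = (-97 + 6*(-3)/(-10 - 9))*(3*I*√6) = (-97 + 6*(-3)/(-19))*(3*I*√6) = (-97 + 6*(-3)*(-1/19))*(3*I*√6) = (-97 + 18/19)*(3*I*√6) = -5475*I*√6/19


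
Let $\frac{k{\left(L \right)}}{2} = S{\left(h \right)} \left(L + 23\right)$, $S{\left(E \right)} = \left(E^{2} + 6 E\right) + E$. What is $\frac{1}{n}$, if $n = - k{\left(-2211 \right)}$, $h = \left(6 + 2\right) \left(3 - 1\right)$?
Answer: $\frac{1}{1610368} \approx 6.2098 \cdot 10^{-7}$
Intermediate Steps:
$h = 16$ ($h = 8 \cdot 2 = 16$)
$S{\left(E \right)} = E^{2} + 7 E$
$k{\left(L \right)} = 16928 + 736 L$ ($k{\left(L \right)} = 2 \cdot 16 \left(7 + 16\right) \left(L + 23\right) = 2 \cdot 16 \cdot 23 \left(23 + L\right) = 2 \cdot 368 \left(23 + L\right) = 2 \left(8464 + 368 L\right) = 16928 + 736 L$)
$n = 1610368$ ($n = - (16928 + 736 \left(-2211\right)) = - (16928 - 1627296) = \left(-1\right) \left(-1610368\right) = 1610368$)
$\frac{1}{n} = \frac{1}{1610368}$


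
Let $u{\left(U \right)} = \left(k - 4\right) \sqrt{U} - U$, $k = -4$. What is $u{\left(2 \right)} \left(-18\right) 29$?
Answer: $1044 + 4176 \sqrt{2} \approx 6949.8$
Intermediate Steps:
$u{\left(U \right)} = - U - 8 \sqrt{U}$ ($u{\left(U \right)} = \left(-4 - 4\right) \sqrt{U} - U = - 8 \sqrt{U} - U = - U - 8 \sqrt{U}$)
$u{\left(2 \right)} \left(-18\right) 29 = \left(\left(-1\right) 2 - 8 \sqrt{2}\right) \left(-18\right) 29 = \left(-2 - 8 \sqrt{2}\right) \left(-18\right) 29 = \left(36 + 144 \sqrt{2}\right) 29 = 1044 + 4176 \sqrt{2}$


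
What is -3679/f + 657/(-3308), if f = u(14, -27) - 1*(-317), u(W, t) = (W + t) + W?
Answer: -6189529/525972 ≈ -11.768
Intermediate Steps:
u(W, t) = t + 2*W
f = 318 (f = (-27 + 2*14) - 1*(-317) = (-27 + 28) + 317 = 1 + 317 = 318)
-3679/f + 657/(-3308) = -3679/318 + 657/(-3308) = -3679*1/318 + 657*(-1/3308) = -3679/318 - 657/3308 = -6189529/525972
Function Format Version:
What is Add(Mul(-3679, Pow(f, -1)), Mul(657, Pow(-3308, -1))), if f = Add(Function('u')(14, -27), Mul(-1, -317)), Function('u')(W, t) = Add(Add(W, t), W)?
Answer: Rational(-6189529, 525972) ≈ -11.768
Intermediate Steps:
Function('u')(W, t) = Add(t, Mul(2, W))
f = 318 (f = Add(Add(-27, Mul(2, 14)), Mul(-1, -317)) = Add(Add(-27, 28), 317) = Add(1, 317) = 318)
Add(Mul(-3679, Pow(f, -1)), Mul(657, Pow(-3308, -1))) = Add(Mul(-3679, Pow(318, -1)), Mul(657, Pow(-3308, -1))) = Add(Mul(-3679, Rational(1, 318)), Mul(657, Rational(-1, 3308))) = Add(Rational(-3679, 318), Rational(-657, 3308)) = Rational(-6189529, 525972)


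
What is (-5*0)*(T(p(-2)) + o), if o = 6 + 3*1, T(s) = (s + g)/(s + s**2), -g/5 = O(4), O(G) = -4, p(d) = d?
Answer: 0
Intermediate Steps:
g = 20 (g = -5*(-4) = 20)
T(s) = (20 + s)/(s + s**2) (T(s) = (s + 20)/(s + s**2) = (20 + s)/(s + s**2))
o = 9 (o = 6 + 3 = 9)
(-5*0)*(T(p(-2)) + o) = (-5*0)*((20 - 2)/((-2)*(1 - 2)) + 9) = 0*(-1/2*18/(-1) + 9) = 0*(-1/2*(-1)*18 + 9) = 0*(9 + 9) = 0*18 = 0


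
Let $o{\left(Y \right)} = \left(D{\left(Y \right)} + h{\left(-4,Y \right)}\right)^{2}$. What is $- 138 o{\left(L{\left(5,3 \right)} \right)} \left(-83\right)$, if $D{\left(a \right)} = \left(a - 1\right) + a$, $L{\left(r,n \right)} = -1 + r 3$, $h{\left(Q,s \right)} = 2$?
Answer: $9632814$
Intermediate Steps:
$L{\left(r,n \right)} = -1 + 3 r$
$D{\left(a \right)} = -1 + 2 a$ ($D{\left(a \right)} = \left(-1 + a\right) + a = -1 + 2 a$)
$o{\left(Y \right)} = \left(1 + 2 Y\right)^{2}$ ($o{\left(Y \right)} = \left(\left(-1 + 2 Y\right) + 2\right)^{2} = \left(1 + 2 Y\right)^{2}$)
$- 138 o{\left(L{\left(5,3 \right)} \right)} \left(-83\right) = - 138 \left(1 + 2 \left(-1 + 3 \cdot 5\right)\right)^{2} \left(-83\right) = - 138 \left(1 + 2 \left(-1 + 15\right)\right)^{2} \left(-83\right) = - 138 \left(1 + 2 \cdot 14\right)^{2} \left(-83\right) = - 138 \left(1 + 28\right)^{2} \left(-83\right) = - 138 \cdot 29^{2} \left(-83\right) = \left(-138\right) 841 \left(-83\right) = \left(-116058\right) \left(-83\right) = 9632814$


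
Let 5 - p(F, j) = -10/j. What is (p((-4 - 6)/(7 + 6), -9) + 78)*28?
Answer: 20636/9 ≈ 2292.9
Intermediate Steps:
p(F, j) = 5 + 10/j (p(F, j) = 5 - (-10)/j = 5 + 10/j)
(p((-4 - 6)/(7 + 6), -9) + 78)*28 = ((5 + 10/(-9)) + 78)*28 = ((5 + 10*(-1/9)) + 78)*28 = ((5 - 10/9) + 78)*28 = (35/9 + 78)*28 = (737/9)*28 = 20636/9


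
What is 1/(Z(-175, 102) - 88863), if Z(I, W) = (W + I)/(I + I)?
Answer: -350/31101977 ≈ -1.1253e-5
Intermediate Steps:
Z(I, W) = (I + W)/(2*I) (Z(I, W) = (I + W)/((2*I)) = (I + W)*(1/(2*I)) = (I + W)/(2*I))
1/(Z(-175, 102) - 88863) = 1/((1/2)*(-175 + 102)/(-175) - 88863) = 1/((1/2)*(-1/175)*(-73) - 88863) = 1/(73/350 - 88863) = 1/(-31101977/350) = -350/31101977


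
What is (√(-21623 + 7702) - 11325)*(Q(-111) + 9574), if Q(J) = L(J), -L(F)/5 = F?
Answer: -114710925 + 10129*I*√13921 ≈ -1.1471e+8 + 1.1951e+6*I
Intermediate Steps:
L(F) = -5*F
Q(J) = -5*J
(√(-21623 + 7702) - 11325)*(Q(-111) + 9574) = (√(-21623 + 7702) - 11325)*(-5*(-111) + 9574) = (√(-13921) - 11325)*(555 + 9574) = (I*√13921 - 11325)*10129 = (-11325 + I*√13921)*10129 = -114710925 + 10129*I*√13921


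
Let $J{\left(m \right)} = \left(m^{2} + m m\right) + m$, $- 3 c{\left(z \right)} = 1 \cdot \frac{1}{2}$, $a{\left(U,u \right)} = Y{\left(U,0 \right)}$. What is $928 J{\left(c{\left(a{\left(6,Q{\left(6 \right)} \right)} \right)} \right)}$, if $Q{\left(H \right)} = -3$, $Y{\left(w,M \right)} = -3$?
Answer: $- \frac{928}{9} \approx -103.11$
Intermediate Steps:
$a{\left(U,u \right)} = -3$
$c{\left(z \right)} = - \frac{1}{6}$ ($c{\left(z \right)} = - \frac{1 \cdot \frac{1}{2}}{3} = \left(- \frac{1}{3}\right) \frac{1}{2} = - \frac{1}{6}$)
$J{\left(m \right)} = m + 2 m^{2}$ ($J{\left(m \right)} = \left(m^{2} + m^{2}\right) + m = 2 m^{2} + m = m + 2 m^{2}$)
$928 J{\left(c{\left(a{\left(6,Q{\left(6 \right)} \right)} \right)} \right)} = 928 \left(- \frac{1 + 2 \left(- \frac{1}{6}\right)}{6}\right) = 928 \left(- \frac{1 - \frac{1}{3}}{6}\right) = 928 \left(\left(- \frac{1}{6}\right) \frac{2}{3}\right) = 928 \left(- \frac{1}{9}\right) = - \frac{928}{9}$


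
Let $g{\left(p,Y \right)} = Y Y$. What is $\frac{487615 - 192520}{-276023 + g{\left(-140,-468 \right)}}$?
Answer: $- \frac{295095}{56999} \approx -5.1772$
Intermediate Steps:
$g{\left(p,Y \right)} = Y^{2}$
$\frac{487615 - 192520}{-276023 + g{\left(-140,-468 \right)}} = \frac{487615 - 192520}{-276023 + \left(-468\right)^{2}} = \frac{295095}{-276023 + 219024} = \frac{295095}{-56999} = 295095 \left(- \frac{1}{56999}\right) = - \frac{295095}{56999}$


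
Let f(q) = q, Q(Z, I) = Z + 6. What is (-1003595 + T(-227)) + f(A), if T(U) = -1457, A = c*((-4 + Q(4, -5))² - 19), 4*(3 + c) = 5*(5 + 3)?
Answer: -1004933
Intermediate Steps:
Q(Z, I) = 6 + Z
c = 7 (c = -3 + (5*(5 + 3))/4 = -3 + (5*8)/4 = -3 + (¼)*40 = -3 + 10 = 7)
A = 119 (A = 7*((-4 + (6 + 4))² - 19) = 7*((-4 + 10)² - 19) = 7*(6² - 19) = 7*(36 - 19) = 7*17 = 119)
(-1003595 + T(-227)) + f(A) = (-1003595 - 1457) + 119 = -1005052 + 119 = -1004933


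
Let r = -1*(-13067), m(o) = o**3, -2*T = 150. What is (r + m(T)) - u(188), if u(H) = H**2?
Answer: -444152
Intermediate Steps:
T = -75 (T = -1/2*150 = -75)
r = 13067
(r + m(T)) - u(188) = (13067 + (-75)**3) - 1*188**2 = (13067 - 421875) - 1*35344 = -408808 - 35344 = -444152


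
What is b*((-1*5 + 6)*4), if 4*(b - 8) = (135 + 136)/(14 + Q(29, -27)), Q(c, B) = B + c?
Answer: 783/16 ≈ 48.938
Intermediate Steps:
b = 783/64 (b = 8 + ((135 + 136)/(14 + (-27 + 29)))/4 = 8 + (271/(14 + 2))/4 = 8 + (271/16)/4 = 8 + (271*(1/16))/4 = 8 + (¼)*(271/16) = 8 + 271/64 = 783/64 ≈ 12.234)
b*((-1*5 + 6)*4) = 783*((-1*5 + 6)*4)/64 = 783*((-5 + 6)*4)/64 = 783*(1*4)/64 = (783/64)*4 = 783/16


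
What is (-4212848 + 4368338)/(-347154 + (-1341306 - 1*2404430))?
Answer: -15549/409289 ≈ -0.037990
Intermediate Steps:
(-4212848 + 4368338)/(-347154 + (-1341306 - 1*2404430)) = 155490/(-347154 + (-1341306 - 2404430)) = 155490/(-347154 - 3745736) = 155490/(-4092890) = 155490*(-1/4092890) = -15549/409289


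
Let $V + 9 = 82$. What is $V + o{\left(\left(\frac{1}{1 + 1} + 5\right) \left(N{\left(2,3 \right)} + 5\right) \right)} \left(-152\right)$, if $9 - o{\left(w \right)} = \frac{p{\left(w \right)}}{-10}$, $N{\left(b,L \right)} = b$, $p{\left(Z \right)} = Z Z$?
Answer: $- \frac{119126}{5} \approx -23825.0$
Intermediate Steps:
$p{\left(Z \right)} = Z^{2}$
$V = 73$ ($V = -9 + 82 = 73$)
$o{\left(w \right)} = 9 + \frac{w^{2}}{10}$ ($o{\left(w \right)} = 9 - \frac{w^{2}}{-10} = 9 - w^{2} \left(- \frac{1}{10}\right) = 9 - - \frac{w^{2}}{10} = 9 + \frac{w^{2}}{10}$)
$V + o{\left(\left(\frac{1}{1 + 1} + 5\right) \left(N{\left(2,3 \right)} + 5\right) \right)} \left(-152\right) = 73 + \left(9 + \frac{\left(\left(\frac{1}{1 + 1} + 5\right) \left(2 + 5\right)\right)^{2}}{10}\right) \left(-152\right) = 73 + \left(9 + \frac{\left(\left(\frac{1}{2} + 5\right) 7\right)^{2}}{10}\right) \left(-152\right) = 73 + \left(9 + \frac{\left(\frac{11}{2} \cdot 7\right)^{2}}{10}\right) \left(-152\right) = 73 + \left(9 + \frac{\left(\frac{77}{2}\right)^{2}}{10}\right) \left(-152\right) = 73 + \left(9 + \frac{1}{10} \cdot \frac{5929}{4}\right) \left(-152\right) = 73 + \left(9 + \frac{5929}{40}\right) \left(-152\right) = 73 + \frac{6289}{40} \left(-152\right) = 73 - \frac{119491}{5} = - \frac{119126}{5}$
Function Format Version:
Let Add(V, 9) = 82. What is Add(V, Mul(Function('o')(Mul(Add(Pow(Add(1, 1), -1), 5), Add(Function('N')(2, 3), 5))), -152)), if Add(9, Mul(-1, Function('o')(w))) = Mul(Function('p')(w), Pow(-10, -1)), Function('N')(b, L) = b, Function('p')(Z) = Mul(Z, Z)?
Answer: Rational(-119126, 5) ≈ -23825.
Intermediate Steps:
Function('p')(Z) = Pow(Z, 2)
V = 73 (V = Add(-9, 82) = 73)
Function('o')(w) = Add(9, Mul(Rational(1, 10), Pow(w, 2))) (Function('o')(w) = Add(9, Mul(-1, Mul(Pow(w, 2), Pow(-10, -1)))) = Add(9, Mul(-1, Mul(Pow(w, 2), Rational(-1, 10)))) = Add(9, Mul(-1, Mul(Rational(-1, 10), Pow(w, 2)))) = Add(9, Mul(Rational(1, 10), Pow(w, 2))))
Add(V, Mul(Function('o')(Mul(Add(Pow(Add(1, 1), -1), 5), Add(Function('N')(2, 3), 5))), -152)) = Add(73, Mul(Add(9, Mul(Rational(1, 10), Pow(Mul(Add(Pow(Add(1, 1), -1), 5), Add(2, 5)), 2))), -152)) = Add(73, Mul(Add(9, Mul(Rational(1, 10), Pow(Mul(Add(Pow(2, -1), 5), 7), 2))), -152)) = Add(73, Mul(Add(9, Mul(Rational(1, 10), Pow(Mul(Add(Rational(1, 2), 5), 7), 2))), -152)) = Add(73, Mul(Add(9, Mul(Rational(1, 10), Pow(Mul(Rational(11, 2), 7), 2))), -152)) = Add(73, Mul(Add(9, Mul(Rational(1, 10), Pow(Rational(77, 2), 2))), -152)) = Add(73, Mul(Add(9, Mul(Rational(1, 10), Rational(5929, 4))), -152)) = Add(73, Mul(Add(9, Rational(5929, 40)), -152)) = Add(73, Mul(Rational(6289, 40), -152)) = Add(73, Rational(-119491, 5)) = Rational(-119126, 5)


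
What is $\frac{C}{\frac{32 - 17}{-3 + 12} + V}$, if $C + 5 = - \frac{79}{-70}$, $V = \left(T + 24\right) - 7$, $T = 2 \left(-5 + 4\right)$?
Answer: $- \frac{813}{3500} \approx -0.23229$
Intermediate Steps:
$T = -2$ ($T = 2 \left(-1\right) = -2$)
$V = 15$ ($V = \left(-2 + 24\right) - 7 = 22 - 7 = 15$)
$C = - \frac{271}{70}$ ($C = -5 - \frac{79}{-70} = -5 - - \frac{79}{70} = -5 + \frac{79}{70} = - \frac{271}{70} \approx -3.8714$)
$\frac{C}{\frac{32 - 17}{-3 + 12} + V} = \frac{1}{\frac{32 - 17}{-3 + 12} + 15} \left(- \frac{271}{70}\right) = \frac{1}{\frac{15}{9} + 15} \left(- \frac{271}{70}\right) = \frac{1}{15 \cdot \frac{1}{9} + 15} \left(- \frac{271}{70}\right) = \frac{1}{\frac{5}{3} + 15} \left(- \frac{271}{70}\right) = \frac{1}{\frac{50}{3}} \left(- \frac{271}{70}\right) = \frac{3}{50} \left(- \frac{271}{70}\right) = - \frac{813}{3500}$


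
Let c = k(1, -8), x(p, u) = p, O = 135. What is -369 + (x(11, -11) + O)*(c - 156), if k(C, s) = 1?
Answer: -22999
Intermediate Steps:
c = 1
-369 + (x(11, -11) + O)*(c - 156) = -369 + (11 + 135)*(1 - 156) = -369 + 146*(-155) = -369 - 22630 = -22999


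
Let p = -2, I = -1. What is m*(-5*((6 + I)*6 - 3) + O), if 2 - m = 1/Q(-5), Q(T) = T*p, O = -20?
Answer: -589/2 ≈ -294.50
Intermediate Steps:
Q(T) = -2*T (Q(T) = T*(-2) = -2*T)
m = 19/10 (m = 2 - 1/((-2*(-5))) = 2 - 1/10 = 19/10 ≈ 1.9000)
m*(-5*((6 + I)*6 - 3) + O) = 19*(-5*((6 - 1)*6 - 3) - 20)/10 = 19*(-5*(5*6 - 3) - 20)/10 = 19*(-5*(30 - 3) - 20)/10 = 19*(-5*27 - 20)/10 = 19*(-135 - 20)/10 = (19/10)*(-155) = -589/2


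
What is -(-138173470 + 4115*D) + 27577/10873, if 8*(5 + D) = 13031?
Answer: 11437632881651/86984 ≈ 1.3149e+8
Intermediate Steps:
D = 12991/8 (D = -5 + (⅛)*13031 = -5 + 13031/8 = 12991/8 ≈ 1623.9)
-(-138173470 + 4115*D) + 27577/10873 = -4115/(1/(12991/8 - 33578)) + 27577/10873 = -4115/(1/(-255633/8)) + 27577*(1/10873) = -4115/(-8/255633) + 27577/10873 = -4115*(-255633/8) + 27577/10873 = 1051929795/8 + 27577/10873 = 11437632881651/86984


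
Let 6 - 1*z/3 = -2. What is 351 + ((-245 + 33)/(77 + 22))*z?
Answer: 9887/33 ≈ 299.61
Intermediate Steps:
z = 24 (z = 18 - 3*(-2) = 18 + 6 = 24)
351 + ((-245 + 33)/(77 + 22))*z = 351 + ((-245 + 33)/(77 + 22))*24 = 351 - 212/99*24 = 351 - 1696/33 = 9887/33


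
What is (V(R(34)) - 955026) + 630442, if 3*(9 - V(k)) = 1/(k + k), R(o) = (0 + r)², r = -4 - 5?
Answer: -157743451/486 ≈ -3.2458e+5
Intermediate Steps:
r = -9
R(o) = 81 (R(o) = (0 - 9)² = (-9)² = 81)
V(k) = 9 - 1/(6*k) (V(k) = 9 - 1/(3*(k + k)) = 9 - 1/(2*k)/3 = 9 - 1/(6*k))
(V(R(34)) - 955026) + 630442 = ((9 - ⅙/81) - 955026) + 630442 = ((9 - ⅙*1/81) - 955026) + 630442 = ((9 - 1/486) - 955026) + 630442 = (4373/486 - 955026) + 630442 = -464138263/486 + 630442 = -157743451/486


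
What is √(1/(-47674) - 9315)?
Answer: I*√174968824534/4334 ≈ 96.514*I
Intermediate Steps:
√(1/(-47674) - 9315) = √(-1/47674 - 9315) = √(-444083311/47674) = I*√174968824534/4334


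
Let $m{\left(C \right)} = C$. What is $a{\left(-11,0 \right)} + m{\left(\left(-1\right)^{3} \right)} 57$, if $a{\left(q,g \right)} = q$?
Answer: $-68$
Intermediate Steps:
$a{\left(-11,0 \right)} + m{\left(\left(-1\right)^{3} \right)} 57 = -11 + \left(-1\right)^{3} \cdot 57 = -11 - 57 = -68$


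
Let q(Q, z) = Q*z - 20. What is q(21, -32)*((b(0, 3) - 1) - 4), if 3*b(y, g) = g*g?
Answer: 1384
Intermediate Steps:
b(y, g) = g²/3 (b(y, g) = (g*g)/3 = g²/3)
q(Q, z) = -20 + Q*z
q(21, -32)*((b(0, 3) - 1) - 4) = (-20 + 21*(-32))*(((⅓)*3² - 1) - 4) = (-20 - 672)*(((⅓)*9 - 1) - 4) = -692*((3 - 1) - 4) = -692*(2 - 4) = -692*(-2) = 1384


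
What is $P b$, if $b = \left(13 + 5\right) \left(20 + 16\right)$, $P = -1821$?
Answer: $-1180008$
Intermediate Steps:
$b = 648$ ($b = 18 \cdot 36 = 648$)
$P b = \left(-1821\right) 648 = -1180008$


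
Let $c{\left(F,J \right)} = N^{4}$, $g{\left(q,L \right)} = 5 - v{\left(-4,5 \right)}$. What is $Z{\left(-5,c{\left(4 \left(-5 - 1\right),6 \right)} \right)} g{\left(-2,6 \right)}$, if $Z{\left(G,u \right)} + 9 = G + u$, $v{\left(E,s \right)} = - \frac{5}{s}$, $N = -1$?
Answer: $-78$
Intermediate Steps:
$g{\left(q,L \right)} = 6$ ($g{\left(q,L \right)} = 5 - - \frac{5}{5} = 5 - \left(-5\right) \frac{1}{5} = 5 - -1 = 5 + 1 = 6$)
$c{\left(F,J \right)} = 1$ ($c{\left(F,J \right)} = \left(-1\right)^{4} = 1$)
$Z{\left(G,u \right)} = -9 + G + u$ ($Z{\left(G,u \right)} = -9 + \left(G + u\right) = -9 + G + u$)
$Z{\left(-5,c{\left(4 \left(-5 - 1\right),6 \right)} \right)} g{\left(-2,6 \right)} = \left(-9 - 5 + 1\right) 6 = \left(-13\right) 6 = -78$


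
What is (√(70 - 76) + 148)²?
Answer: (148 + I*√6)² ≈ 21898.0 + 725.05*I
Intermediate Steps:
(√(70 - 76) + 148)² = (√(-6) + 148)² = (I*√6 + 148)² = (148 + I*√6)²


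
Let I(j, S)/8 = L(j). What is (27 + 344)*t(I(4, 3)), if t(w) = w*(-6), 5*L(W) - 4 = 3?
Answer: -124656/5 ≈ -24931.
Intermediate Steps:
L(W) = 7/5 (L(W) = ⅘ + (⅕)*3 = ⅘ + ⅗ = 7/5)
I(j, S) = 56/5 (I(j, S) = 8*(7/5) = 56/5)
t(w) = -6*w
(27 + 344)*t(I(4, 3)) = (27 + 344)*(-6*56/5) = 371*(-336/5) = -124656/5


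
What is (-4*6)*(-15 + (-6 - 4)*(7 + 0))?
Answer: 2040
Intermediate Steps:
(-4*6)*(-15 + (-6 - 4)*(7 + 0)) = -24*(-15 - 10*7) = -24*(-15 - 70) = -24*(-85) = 2040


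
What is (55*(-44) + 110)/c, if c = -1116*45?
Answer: 77/1674 ≈ 0.045998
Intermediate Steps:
c = -50220
(55*(-44) + 110)/c = (55*(-44) + 110)/(-50220) = (-2420 + 110)*(-1/50220) = -2310*(-1/50220) = 77/1674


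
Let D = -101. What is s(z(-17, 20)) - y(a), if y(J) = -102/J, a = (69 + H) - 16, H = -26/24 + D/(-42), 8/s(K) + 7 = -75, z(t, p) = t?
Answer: 37004/20787 ≈ 1.7802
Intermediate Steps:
s(K) = -4/41 (s(K) = 8/(-7 - 75) = 8/(-82) = 8*(-1/82) = -4/41)
H = 37/28 (H = -26/24 - 101/(-42) = -26*1/24 - 101*(-1/42) = -13/12 + 101/42 = 37/28 ≈ 1.3214)
a = 1521/28 (a = (69 + 37/28) - 16 = 1969/28 - 16 = 1521/28 ≈ 54.321)
s(z(-17, 20)) - y(a) = -4/41 - (-102)/1521/28 = -4/41 - (-102)*28/1521 = -4/41 - 1*(-952/507) = -4/41 + 952/507 = 37004/20787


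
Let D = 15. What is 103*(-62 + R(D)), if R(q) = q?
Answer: -4841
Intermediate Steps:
103*(-62 + R(D)) = 103*(-62 + 15) = 103*(-47) = -4841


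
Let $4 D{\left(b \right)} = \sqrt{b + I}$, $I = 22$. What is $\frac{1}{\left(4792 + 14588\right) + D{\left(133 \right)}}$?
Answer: $\frac{62016}{1201870049} - \frac{4 \sqrt{155}}{6009350245} \approx 5.1591 \cdot 10^{-5}$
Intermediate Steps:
$D{\left(b \right)} = \frac{\sqrt{22 + b}}{4}$ ($D{\left(b \right)} = \frac{\sqrt{b + 22}}{4} = \frac{\sqrt{22 + b}}{4}$)
$\frac{1}{\left(4792 + 14588\right) + D{\left(133 \right)}} = \frac{1}{\left(4792 + 14588\right) + \frac{\sqrt{22 + 133}}{4}} = \frac{1}{19380 + \frac{\sqrt{155}}{4}}$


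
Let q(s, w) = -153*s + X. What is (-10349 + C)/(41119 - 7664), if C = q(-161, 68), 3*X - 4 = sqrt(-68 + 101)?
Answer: 42856/100365 + sqrt(33)/100365 ≈ 0.42706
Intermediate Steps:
X = 4/3 + sqrt(33)/3 (X = 4/3 + sqrt(-68 + 101)/3 = 4/3 + sqrt(33)/3 ≈ 3.2482)
q(s, w) = 4/3 - 153*s + sqrt(33)/3 (q(s, w) = -153*s + (4/3 + sqrt(33)/3) = 4/3 - 153*s + sqrt(33)/3)
C = 73903/3 + sqrt(33)/3 (C = 4/3 - 153*(-161) + sqrt(33)/3 = 4/3 + 24633 + sqrt(33)/3 = 73903/3 + sqrt(33)/3 ≈ 24636.)
(-10349 + C)/(41119 - 7664) = (-10349 + (73903/3 + sqrt(33)/3))/(41119 - 7664) = (42856/3 + sqrt(33)/3)/33455 = (42856/3 + sqrt(33)/3)*(1/33455) = 42856/100365 + sqrt(33)/100365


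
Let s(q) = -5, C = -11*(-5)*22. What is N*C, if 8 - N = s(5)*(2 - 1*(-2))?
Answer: 33880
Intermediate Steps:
C = 1210 (C = 55*22 = 1210)
N = 28 (N = 8 - (-5)*(2 - 1*(-2)) = 8 - (-5)*(2 + 2) = 8 - (-5)*4 = 8 - 1*(-20) = 8 + 20 = 28)
N*C = 28*1210 = 33880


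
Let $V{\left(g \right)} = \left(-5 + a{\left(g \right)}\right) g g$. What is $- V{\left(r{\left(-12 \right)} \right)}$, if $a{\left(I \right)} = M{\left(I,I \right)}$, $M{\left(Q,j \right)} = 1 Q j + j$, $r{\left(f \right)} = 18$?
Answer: $-109188$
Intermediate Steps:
$M{\left(Q,j \right)} = j + Q j$ ($M{\left(Q,j \right)} = Q j + j = j + Q j$)
$a{\left(I \right)} = I \left(1 + I\right)$
$V{\left(g \right)} = g^{2} \left(-5 + g \left(1 + g\right)\right)$ ($V{\left(g \right)} = \left(-5 + g \left(1 + g\right)\right) g g = \left(-5 + g \left(1 + g\right)\right) g^{2} = g^{2} \left(-5 + g \left(1 + g\right)\right)$)
$- V{\left(r{\left(-12 \right)} \right)} = - 18^{2} \left(-5 + 18 \left(1 + 18\right)\right) = - 324 \left(-5 + 18 \cdot 19\right) = - 324 \left(-5 + 342\right) = - 324 \cdot 337 = \left(-1\right) 109188 = -109188$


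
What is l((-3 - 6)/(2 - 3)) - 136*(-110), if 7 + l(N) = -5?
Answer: 14948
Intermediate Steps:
l(N) = -12 (l(N) = -7 - 5 = -12)
l((-3 - 6)/(2 - 3)) - 136*(-110) = -12 - 136*(-110) = -12 + 14960 = 14948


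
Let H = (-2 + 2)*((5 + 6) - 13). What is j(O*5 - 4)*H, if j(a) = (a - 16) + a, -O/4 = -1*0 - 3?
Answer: 0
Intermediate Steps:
O = 12 (O = -4*(-1*0 - 3) = -4*(0 - 3) = -4*(-3) = 12)
H = 0 (H = 0*(11 - 13) = 0*(-2) = 0)
j(a) = -16 + 2*a (j(a) = (-16 + a) + a = -16 + 2*a)
j(O*5 - 4)*H = (-16 + 2*(12*5 - 4))*0 = (-16 + 2*(60 - 4))*0 = (-16 + 2*56)*0 = (-16 + 112)*0 = 96*0 = 0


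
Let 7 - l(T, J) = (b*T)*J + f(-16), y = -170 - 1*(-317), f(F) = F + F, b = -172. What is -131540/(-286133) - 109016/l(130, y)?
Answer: 401173511732/940507439547 ≈ 0.42655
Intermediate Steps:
f(F) = 2*F
y = 147 (y = -170 + 317 = 147)
l(T, J) = 39 + 172*J*T (l(T, J) = 7 - ((-172*T)*J + 2*(-16)) = 7 - (-172*J*T - 32) = 7 - (-32 - 172*J*T) = 7 + (32 + 172*J*T) = 39 + 172*J*T)
-131540/(-286133) - 109016/l(130, y) = -131540/(-286133) - 109016/(39 + 172*147*130) = -131540*(-1/286133) - 109016/(39 + 3286920) = 131540/286133 - 109016/3286959 = 401173511732/940507439547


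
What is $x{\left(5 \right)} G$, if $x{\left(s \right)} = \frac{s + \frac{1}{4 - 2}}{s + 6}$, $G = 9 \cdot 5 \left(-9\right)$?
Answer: $- \frac{405}{2} \approx -202.5$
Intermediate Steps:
$G = -405$ ($G = 45 \left(-9\right) = -405$)
$x{\left(s \right)} = \frac{\frac{1}{2} + s}{6 + s}$ ($x{\left(s \right)} = \frac{s + \frac{1}{2}}{6 + s} = \frac{\frac{1}{2} + s}{6 + s}$)
$x{\left(5 \right)} G = \frac{\frac{1}{2} + 5}{6 + 5} \left(-405\right) = \frac{1}{11} \cdot \frac{11}{2} \left(-405\right) = \frac{1}{2} \left(-405\right) = - \frac{405}{2}$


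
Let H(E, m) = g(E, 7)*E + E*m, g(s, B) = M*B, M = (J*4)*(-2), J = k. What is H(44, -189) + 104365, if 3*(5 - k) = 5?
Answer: 263507/3 ≈ 87836.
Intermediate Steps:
k = 10/3 (k = 5 - ⅓*5 = 5 - 5/3 = 10/3 ≈ 3.3333)
J = 10/3 ≈ 3.3333
M = -80/3 (M = ((10/3)*4)*(-2) = (40/3)*(-2) = -80/3 ≈ -26.667)
g(s, B) = -80*B/3
H(E, m) = -560*E/3 + E*m (H(E, m) = (-80/3*7)*E + E*m = -560*E/3 + E*m)
H(44, -189) + 104365 = (⅓)*44*(-560 + 3*(-189)) + 104365 = (⅓)*44*(-560 - 567) + 104365 = (⅓)*44*(-1127) + 104365 = -49588/3 + 104365 = 263507/3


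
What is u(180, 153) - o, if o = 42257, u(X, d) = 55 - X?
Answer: -42382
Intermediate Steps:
u(180, 153) - o = (55 - 1*180) - 1*42257 = (55 - 180) - 42257 = -125 - 42257 = -42382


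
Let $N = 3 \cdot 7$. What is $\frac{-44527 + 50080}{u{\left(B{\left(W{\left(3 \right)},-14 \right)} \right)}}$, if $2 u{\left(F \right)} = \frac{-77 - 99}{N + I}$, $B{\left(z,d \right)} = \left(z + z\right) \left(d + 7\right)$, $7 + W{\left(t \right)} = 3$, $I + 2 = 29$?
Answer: $- \frac{33318}{11} \approx -3028.9$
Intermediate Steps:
$I = 27$ ($I = -2 + 29 = 27$)
$W{\left(t \right)} = -4$ ($W{\left(t \right)} = -7 + 3 = -4$)
$N = 21$
$B{\left(z,d \right)} = 2 z \left(7 + d\right)$
$u{\left(F \right)} = - \frac{11}{6}$ ($u{\left(F \right)} = \frac{\left(-77 - 99\right) \frac{1}{21 + 27}}{2} = \frac{\left(-176\right) \frac{1}{48}}{2} = \frac{1}{2} \left(- \frac{11}{3}\right) = - \frac{11}{6}$)
$\frac{-44527 + 50080}{u{\left(B{\left(W{\left(3 \right)},-14 \right)} \right)}} = \frac{-44527 + 50080}{- \frac{11}{6}} = 5553 \left(- \frac{6}{11}\right) = - \frac{33318}{11}$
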